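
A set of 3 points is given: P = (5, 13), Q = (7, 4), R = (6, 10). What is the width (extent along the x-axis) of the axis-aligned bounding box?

max x = 7, min x = 5, so width = 2.

2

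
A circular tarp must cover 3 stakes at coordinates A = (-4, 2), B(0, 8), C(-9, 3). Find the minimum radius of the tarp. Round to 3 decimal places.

Side lengths²: AB² = 52, AC² = 26, BC² = 106.
Since BC² = 106 ≥ 52 + 26 = 78, the angle opposite BC is not acute, so the smallest enclosing circle has BC as diameter.
Centre = midpoint of BC = (-4.5, 5.5), r² = 106/4 = 26.5.
r = √(26.5) ≈ 5.148.

5.148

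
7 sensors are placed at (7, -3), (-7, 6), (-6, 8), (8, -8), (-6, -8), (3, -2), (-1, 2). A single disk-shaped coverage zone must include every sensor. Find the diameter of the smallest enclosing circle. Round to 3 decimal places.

A smallest enclosing disk is always determined by at most three of the input points on its boundary.
The farthest pair is (-6, 8)–(8, -8) with squared distance 452. The circle on this segment as diameter has centre (1, 0) and r² = 452/4 = 113.
Check (7, -3): distance² to centre = 45 ≤ 113, so it lies inside.
All remaining points lie in this disk, and no smaller disk contains both endpoints, so this is the minimum enclosing circle.
Diameter = 2r = 2√113 ≈ 21.260.

21.260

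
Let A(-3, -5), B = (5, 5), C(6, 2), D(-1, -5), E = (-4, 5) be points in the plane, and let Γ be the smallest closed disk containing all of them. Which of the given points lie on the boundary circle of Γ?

A smallest enclosing disk is always determined by at most three of the input points on its boundary.
The minimum enclosing circle is determined by three boundary points: A, B, E.
Their circumcentre is (0.5, 0.4) with r² = 41.41.
The farthest remaining point C is at distance² 32.81 ≤ 41.41.
The points at distance exactly r from the centre are A, B, E — 3 points.

A, B, E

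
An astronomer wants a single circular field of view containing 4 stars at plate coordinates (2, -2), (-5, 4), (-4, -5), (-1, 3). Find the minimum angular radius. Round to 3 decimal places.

4.913

The minimum enclosing circle of a finite set is fixed by two of the points (as a diameter) or three (as a circumcircle).
The minimum enclosing circle is determined by three boundary points: (2, -2), (-5, 4), (-4, -5).
Their circumcentre is (-99/38, -11/38) with r² = 17425/722.
The farthest remaining point (-1, 3) is at distance² 9673/722 ≤ 17425/722.
r = √(17425/722) ≈ 4.913.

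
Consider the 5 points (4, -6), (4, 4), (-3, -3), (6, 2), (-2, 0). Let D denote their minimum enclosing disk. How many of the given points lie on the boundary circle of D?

By Welzl's lemma the MEC is supported by two points (diametrically opposite) or three points (on a circumcircle).
The minimum enclosing circle is determined by three boundary points: (4, -6), (4, 4), (-3, -3).
Their circumcentre is (2, -1) with r² = 29.
The farthest remaining point (6, 2) is at distance² 25 ≤ 29.
The points at distance exactly r from the centre are (4, -6), (4, 4), (-3, -3) — 3 points.

3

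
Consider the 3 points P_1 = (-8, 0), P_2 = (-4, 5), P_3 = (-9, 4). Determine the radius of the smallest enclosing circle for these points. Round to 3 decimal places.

3.205

Side lengths²: P_1P_2² = 41, P_1P_3² = 17, P_2P_3² = 26.
Since P_1P_2² = 41 < 26 + 17 = 43, the triangle is acute, so the smallest enclosing circle is the circumcircle.
Circumcentre = (-257/42, 109/42), r² = 9061/882.
r = √(9061/882) ≈ 3.205.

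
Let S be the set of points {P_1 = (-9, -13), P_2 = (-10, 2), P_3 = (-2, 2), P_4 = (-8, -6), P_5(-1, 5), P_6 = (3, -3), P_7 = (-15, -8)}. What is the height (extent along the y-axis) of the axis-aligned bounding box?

18

max y = 5, min y = -13, so height = 18.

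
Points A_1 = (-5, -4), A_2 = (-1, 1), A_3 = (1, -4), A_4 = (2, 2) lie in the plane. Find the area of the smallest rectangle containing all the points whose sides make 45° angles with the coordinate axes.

In coordinates u = x + y, v = x − y the rectangle is axis-aligned; the map (x,y)→(u,v) scales areas by 2.
u-values: -9, 0, -3, 4; range = 4 − (-9) = 13.
v-values: -1, -2, 5, 0; range = 5 − (-2) = 7.
Area = (13 × 7) / 2 = 45.5.

45.5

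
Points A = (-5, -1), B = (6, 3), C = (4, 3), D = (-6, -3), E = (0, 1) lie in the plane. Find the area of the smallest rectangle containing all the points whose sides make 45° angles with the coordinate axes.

63

In coordinates u = x + y, v = x − y the rectangle is axis-aligned; the map (x,y)→(u,v) scales areas by 2.
u-values: -6, 9, 7, -9, 1; range = 9 − (-9) = 18.
v-values: -4, 3, 1, -3, -1; range = 3 − (-4) = 7.
Area = (18 × 7) / 2 = 63.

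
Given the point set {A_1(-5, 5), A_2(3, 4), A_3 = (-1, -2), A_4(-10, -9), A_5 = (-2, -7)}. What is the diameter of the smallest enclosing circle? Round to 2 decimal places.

18.38

A smallest enclosing disk is always determined by at most three of the input points on its boundary.
The farthest pair is A_2–A_4 with squared distance 338. The circle on this segment as diameter has centre (-3.5, -2.5) and r² = 338/4 = 84.5.
Check A_1: distance² to centre = 58.5 ≤ 84.5, so it lies inside.
All remaining points lie in this disk, and no smaller disk contains both endpoints, so this is the minimum enclosing circle.
Diameter = 2r = 2√(84.5) ≈ 18.38.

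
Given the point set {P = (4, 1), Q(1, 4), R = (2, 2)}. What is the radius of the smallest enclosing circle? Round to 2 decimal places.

Side lengths²: PQ² = 18, PR² = 5, QR² = 5.
Since PQ² = 18 ≥ 5 + 5 = 10, the angle opposite PQ is not acute, so the smallest enclosing circle has PQ as diameter.
Centre = midpoint of PQ = (2.5, 2.5), r² = 18/4 = 4.5.
r = √(4.5) ≈ 2.12.

2.12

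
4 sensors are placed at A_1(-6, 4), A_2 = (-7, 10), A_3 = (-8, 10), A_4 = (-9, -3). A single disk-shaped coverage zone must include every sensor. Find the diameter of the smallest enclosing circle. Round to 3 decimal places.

13.153

By Welzl's lemma the MEC is supported by two points (diametrically opposite) or three points (on a circumcircle).
The farthest pair is A_2–A_4 with squared distance 173. The circle on this segment as diameter has centre (-8, 3.5) and r² = 173/4 = 43.25.
Check A_1: distance² to centre = 4.25 ≤ 43.25, so it lies inside.
All remaining points lie in this disk, and no smaller disk contains both endpoints, so this is the minimum enclosing circle.
Diameter = 2r = 2√(43.25) ≈ 13.153.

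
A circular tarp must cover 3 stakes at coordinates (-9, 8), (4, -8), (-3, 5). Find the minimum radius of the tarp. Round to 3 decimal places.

10.308

Call the three points A, B, C in the order given.
Side lengths²: AB² = 425, AC² = 45, BC² = 218.
Since AB² = 425 ≥ 218 + 45 = 263, the angle opposite AB is not acute, so the smallest enclosing circle has AB as diameter.
Centre = midpoint of AB = (-2.5, 0), r² = 425/4 = 106.25.
r = √(106.25) ≈ 10.308.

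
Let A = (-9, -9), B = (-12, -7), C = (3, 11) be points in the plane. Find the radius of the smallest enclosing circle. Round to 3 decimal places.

11.729

Side lengths²: AB² = 13, AC² = 544, BC² = 549.
Since BC² = 549 < 544 + 13 = 557, the triangle is acute, so the smallest enclosing circle is the circumcircle.
Circumcentre = (-57/14, 23/14), r² = 13481/98.
r = √(13481/98) ≈ 11.729.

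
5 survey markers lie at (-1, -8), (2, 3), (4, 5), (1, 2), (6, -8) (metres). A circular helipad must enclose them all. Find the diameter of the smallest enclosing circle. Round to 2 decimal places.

14.09

A smallest enclosing disk is always determined by at most three of the input points on its boundary.
The minimum enclosing circle is determined by three boundary points: (-1, -8), (4, 5), (6, -8).
Their circumcentre is (2.5, -49/26) with r² = 16781/338.
The farthest remaining point (2, 3) is at distance² 8149/338 ≤ 16781/338.
Diameter = 2r = 2√(16781/338) ≈ 14.09.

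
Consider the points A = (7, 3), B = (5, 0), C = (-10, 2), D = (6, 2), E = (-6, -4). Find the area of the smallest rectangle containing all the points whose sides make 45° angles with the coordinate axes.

In coordinates u = x + y, v = x − y the rectangle is axis-aligned; the map (x,y)→(u,v) scales areas by 2.
u-values: 10, 5, -8, 8, -10; range = 10 − (-10) = 20.
v-values: 4, 5, -12, 4, -2; range = 5 − (-12) = 17.
Area = (20 × 17) / 2 = 170.

170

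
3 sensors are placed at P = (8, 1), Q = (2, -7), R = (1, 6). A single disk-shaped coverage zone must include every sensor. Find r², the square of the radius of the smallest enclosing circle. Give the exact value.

Side lengths²: PQ² = 100, PR² = 74, QR² = 170.
Since QR² = 170 < 100 + 74 = 174, the triangle is acute, so the smallest enclosing circle is the circumcircle.
Circumcentre = (71/43, -21/43), r² = 78625/1849.

78625/1849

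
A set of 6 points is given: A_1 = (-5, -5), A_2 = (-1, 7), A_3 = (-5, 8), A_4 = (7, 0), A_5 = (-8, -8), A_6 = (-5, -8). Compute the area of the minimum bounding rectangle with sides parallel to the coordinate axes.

x ranges over [-8, 7], width 15.
y ranges over [-8, 8], height 16.
Area = 15 × 16 = 240.

240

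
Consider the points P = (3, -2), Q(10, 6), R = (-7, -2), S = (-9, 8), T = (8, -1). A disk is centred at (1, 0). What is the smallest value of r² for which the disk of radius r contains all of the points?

164

The required radius is the distance from (1, 0) to the farthest point.
Squared distances: 8, 117, 68, 164, 50.
Maximum is 164, attained at S.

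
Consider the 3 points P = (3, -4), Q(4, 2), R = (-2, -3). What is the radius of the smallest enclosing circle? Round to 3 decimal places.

Side lengths²: PQ² = 37, PR² = 26, QR² = 61.
Since QR² = 61 < 37 + 26 = 63, the triangle is acute, so the smallest enclosing circle is the circumcircle.
Circumcentre = (67/62, -37/62), r² = 29341/1922.
r = √(29341/1922) ≈ 3.907.

3.907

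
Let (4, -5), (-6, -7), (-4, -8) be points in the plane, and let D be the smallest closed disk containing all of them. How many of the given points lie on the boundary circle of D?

2

Call the three points A, B, C in the order given.
Side lengths²: AB² = 104, AC² = 73, BC² = 5.
Since AB² = 104 ≥ 73 + 5 = 78, the angle opposite AB is not acute, so the smallest enclosing circle has AB as diameter.
Centre = midpoint of AB = (-1, -6), r² = 104/4 = 26.
The points at distance exactly r from the centre are (4, -5), (-6, -7) — 2 points.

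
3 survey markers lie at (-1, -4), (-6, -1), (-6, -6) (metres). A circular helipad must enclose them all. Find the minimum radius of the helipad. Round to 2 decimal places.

Call the three points A, B, C in the order given.
Side lengths²: AB² = 34, AC² = 29, BC² = 25.
Since AB² = 34 < 29 + 25 = 54, the triangle is acute, so the smallest enclosing circle is the circumcircle.
Circumcentre = (-4.1, -3.5), r² = 9.86.
r = √(9.86) ≈ 3.14.

3.14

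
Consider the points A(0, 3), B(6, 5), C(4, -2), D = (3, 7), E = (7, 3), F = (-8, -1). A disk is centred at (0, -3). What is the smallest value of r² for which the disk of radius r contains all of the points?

109

The required radius is the distance from (0, -3) to the farthest point.
Squared distances: 36, 100, 17, 109, 85, 68.
Maximum is 109, attained at D.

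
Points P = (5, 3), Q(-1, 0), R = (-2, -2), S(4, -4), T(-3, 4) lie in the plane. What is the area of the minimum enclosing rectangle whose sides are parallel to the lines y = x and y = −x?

In coordinates u = x + y, v = x − y the rectangle is axis-aligned; the map (x,y)→(u,v) scales areas by 2.
u-values: 8, -1, -4, 0, 1; range = 8 − (-4) = 12.
v-values: 2, -1, 0, 8, -7; range = 8 − (-7) = 15.
Area = (12 × 15) / 2 = 90.

90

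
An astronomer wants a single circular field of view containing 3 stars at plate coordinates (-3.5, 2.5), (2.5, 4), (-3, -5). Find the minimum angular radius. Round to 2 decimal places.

5.27

Call the three points A, B, C in the order given.
Side lengths²: AB² = 38.25, AC² = 56.5, BC² = 111.25.
Since BC² = 111.25 ≥ 56.5 + 38.25 = 94.75, the angle opposite BC is not acute, so the smallest enclosing circle has BC as diameter.
Centre = midpoint of BC = (-0.25, -0.5), r² = 111.25/4 = 27.8125.
r = √(27.8125) ≈ 5.27.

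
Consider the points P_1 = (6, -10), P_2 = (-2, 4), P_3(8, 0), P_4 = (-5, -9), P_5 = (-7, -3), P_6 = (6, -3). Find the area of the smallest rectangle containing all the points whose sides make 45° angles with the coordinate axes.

242

In coordinates u = x + y, v = x − y the rectangle is axis-aligned; the map (x,y)→(u,v) scales areas by 2.
u-values: -4, 2, 8, -14, -10, 3; range = 8 − (-14) = 22.
v-values: 16, -6, 8, 4, -4, 9; range = 16 − (-6) = 22.
Area = (22 × 22) / 2 = 242.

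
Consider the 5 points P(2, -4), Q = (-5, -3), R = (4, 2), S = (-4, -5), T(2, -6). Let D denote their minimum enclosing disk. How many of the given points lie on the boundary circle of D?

2

A smallest enclosing disk is always determined by at most three of the input points on its boundary.
The farthest pair is R–S with squared distance 113. The circle on this segment as diameter has centre (0, -1.5) and r² = 113/4 = 28.25.
Check P: distance² to centre = 10.25 ≤ 28.25, so it lies inside.
All remaining points lie in this disk, and no smaller disk contains both endpoints, so this is the minimum enclosing circle.
The points at distance exactly r from the centre are R, S — 2 points.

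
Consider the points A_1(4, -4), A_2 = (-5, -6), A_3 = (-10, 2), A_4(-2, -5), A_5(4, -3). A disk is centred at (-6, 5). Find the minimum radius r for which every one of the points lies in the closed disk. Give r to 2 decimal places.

13.45

The required radius is the distance from (-6, 5) to the farthest point.
Squared distances: 181, 122, 25, 116, 164.
Maximum is 181, attained at A_1.
r = √181 ≈ 13.45.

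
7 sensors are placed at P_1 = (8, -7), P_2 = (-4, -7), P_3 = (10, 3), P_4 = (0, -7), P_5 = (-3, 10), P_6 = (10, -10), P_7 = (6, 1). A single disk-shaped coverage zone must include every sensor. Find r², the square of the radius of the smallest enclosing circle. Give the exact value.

By Welzl's lemma the MEC is supported by two points (diametrically opposite) or three points (on a circumcircle).
The farthest pair is P_5–P_6 with squared distance 569. The circle on this segment as diameter has centre (3.5, 0) and r² = 569/4 = 142.25.
Check P_1: distance² to centre = 69.25 ≤ 142.25, so it lies inside.
All remaining points lie in this disk, and no smaller disk contains both endpoints, so this is the minimum enclosing circle.

142.25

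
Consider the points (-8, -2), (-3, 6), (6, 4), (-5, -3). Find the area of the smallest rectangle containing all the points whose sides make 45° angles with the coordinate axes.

110

In coordinates u = x + y, v = x − y the rectangle is axis-aligned; the map (x,y)→(u,v) scales areas by 2.
u-values: -10, 3, 10, -8; range = 10 − (-10) = 20.
v-values: -6, -9, 2, -2; range = 2 − (-9) = 11.
Area = (20 × 11) / 2 = 110.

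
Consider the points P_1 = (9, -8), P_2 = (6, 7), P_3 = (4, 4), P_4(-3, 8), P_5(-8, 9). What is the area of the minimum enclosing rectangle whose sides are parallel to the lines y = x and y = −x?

In coordinates u = x + y, v = x − y the rectangle is axis-aligned; the map (x,y)→(u,v) scales areas by 2.
u-values: 1, 13, 8, 5, 1; range = 13 − 1 = 12.
v-values: 17, -1, 0, -11, -17; range = 17 − (-17) = 34.
Area = (12 × 34) / 2 = 204.

204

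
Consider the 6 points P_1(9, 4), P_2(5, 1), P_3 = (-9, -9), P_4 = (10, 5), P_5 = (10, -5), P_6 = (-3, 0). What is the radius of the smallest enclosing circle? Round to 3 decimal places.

11.800

A smallest enclosing disk is always determined by at most three of the input points on its boundary.
The farthest pair is P_3–P_4 with squared distance 557. The circle on this segment as diameter has centre (0.5, -2) and r² = 557/4 = 139.25.
Check P_1: distance² to centre = 108.25 ≤ 139.25, so it lies inside.
All remaining points lie in this disk, and no smaller disk contains both endpoints, so this is the minimum enclosing circle.
r = √(139.25) ≈ 11.800.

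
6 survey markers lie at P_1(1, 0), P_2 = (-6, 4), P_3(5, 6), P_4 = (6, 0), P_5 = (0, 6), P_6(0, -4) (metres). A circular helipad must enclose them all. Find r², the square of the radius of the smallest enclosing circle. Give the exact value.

The minimum enclosing circle is determined by three boundary points: P_2, P_3, P_4.
Their circumcentre is (1/34, 71/34) with r² = 23125/578.
The farthest remaining point P_6 is at distance² 21425/578 ≤ 23125/578.

23125/578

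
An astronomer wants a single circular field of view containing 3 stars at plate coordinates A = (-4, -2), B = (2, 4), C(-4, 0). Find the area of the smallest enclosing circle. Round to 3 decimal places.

56.549

Side lengths²: AB² = 72, AC² = 4, BC² = 52.
Since AB² = 72 ≥ 52 + 4 = 56, the angle opposite AB is not acute, so the smallest enclosing circle has AB as diameter.
Centre = midpoint of AB = (-1, 1), r² = 72/4 = 18.
Area = π·r² = π·18 ≈ 56.549.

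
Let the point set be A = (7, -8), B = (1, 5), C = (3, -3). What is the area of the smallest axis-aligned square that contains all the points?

169

The bounding box has width 6 and height 13.
An axis-aligned square enclosing the set must have side ≥ max(width, height).
So the minimum side is max(6, 13) = 13.
Area = 13² = 169.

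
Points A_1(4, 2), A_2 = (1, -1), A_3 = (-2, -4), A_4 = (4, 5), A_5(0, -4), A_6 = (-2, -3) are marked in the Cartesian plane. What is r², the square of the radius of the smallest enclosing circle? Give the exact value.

A smallest enclosing disk is always determined by at most three of the input points on its boundary.
The farthest pair is A_3–A_4 with squared distance 117. The circle on this segment as diameter has centre (1, 0.5) and r² = 117/4 = 29.25.
Check A_1: distance² to centre = 11.25 ≤ 29.25, so it lies inside.
All remaining points lie in this disk, and no smaller disk contains both endpoints, so this is the minimum enclosing circle.

29.25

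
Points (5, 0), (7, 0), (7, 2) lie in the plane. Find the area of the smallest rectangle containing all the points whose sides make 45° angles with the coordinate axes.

In coordinates u = x + y, v = x − y the rectangle is axis-aligned; the map (x,y)→(u,v) scales areas by 2.
u-values: 5, 7, 9; range = 9 − 5 = 4.
v-values: 5, 7, 5; range = 7 − 5 = 2.
Area = (4 × 2) / 2 = 4.

4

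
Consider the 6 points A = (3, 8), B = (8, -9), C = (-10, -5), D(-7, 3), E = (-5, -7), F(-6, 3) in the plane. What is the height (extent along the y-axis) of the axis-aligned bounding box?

max y = 8, min y = -9, so height = 17.

17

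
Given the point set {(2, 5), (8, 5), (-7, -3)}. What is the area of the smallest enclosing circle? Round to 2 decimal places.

226.98

Call the three points A, B, C in the order given.
Side lengths²: AB² = 36, AC² = 145, BC² = 289.
Since BC² = 289 ≥ 145 + 36 = 181, the angle opposite BC is not acute, so the smallest enclosing circle has BC as diameter.
Centre = midpoint of BC = (0.5, 1), r² = 289/4 = 72.25.
Area = π·r² = π·72.25 ≈ 226.98.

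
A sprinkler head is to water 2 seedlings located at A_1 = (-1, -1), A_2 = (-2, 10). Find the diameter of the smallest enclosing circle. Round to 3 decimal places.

11.045

The smallest circle enclosing two points has them as diameter endpoints.
Centre = midpoint = (-1.5, 4.5); r² = |A_1A_2|²/4 = 122/4 = 30.5.
Diameter = 2r = 2√(30.5) ≈ 11.045.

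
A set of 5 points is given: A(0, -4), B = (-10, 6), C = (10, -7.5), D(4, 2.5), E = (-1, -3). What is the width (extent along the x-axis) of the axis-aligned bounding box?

20

max x = 10, min x = -10, so width = 20.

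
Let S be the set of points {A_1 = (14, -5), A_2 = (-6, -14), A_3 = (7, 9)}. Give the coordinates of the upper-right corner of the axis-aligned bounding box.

x-range [-6, 14], y-range [-14, 9].
The upper-right corner is (14, 9).

(14, 9)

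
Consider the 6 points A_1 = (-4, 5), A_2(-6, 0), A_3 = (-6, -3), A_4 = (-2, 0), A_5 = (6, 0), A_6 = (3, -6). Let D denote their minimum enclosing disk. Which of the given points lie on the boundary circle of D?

A_1, A_5, A_6

The farthest pair is A_1–A_6 with squared distance 170. The circle on this segment as diameter has centre (-0.5, -0.5) and r² = 170/4 = 42.5.
Check A_2: distance² to centre = 30.5 ≤ 42.5, so it lies inside.
All remaining points lie in this disk, and no smaller disk contains both endpoints, so this is the minimum enclosing circle.
The points at distance exactly r from the centre are A_1, A_5, A_6 — 3 points.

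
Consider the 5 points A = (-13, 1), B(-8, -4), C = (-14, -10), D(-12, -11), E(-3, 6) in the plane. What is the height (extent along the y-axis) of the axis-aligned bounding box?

17

max y = 6, min y = -11, so height = 17.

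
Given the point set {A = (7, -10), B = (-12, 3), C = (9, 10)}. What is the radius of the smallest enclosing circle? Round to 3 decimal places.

Side lengths²: AB² = 530, AC² = 404, BC² = 490.
Since AB² = 530 < 490 + 404 = 894, the triangle is acute, so the smallest enclosing circle is the circumcircle.
Circumcentre = (12/29, 22/29), r² = 133825/841.
r = √(133825/841) ≈ 12.615.

12.615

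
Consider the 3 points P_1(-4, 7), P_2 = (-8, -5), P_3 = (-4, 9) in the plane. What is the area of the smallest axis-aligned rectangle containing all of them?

56

x ranges over [-8, -4], width 4.
y ranges over [-5, 9], height 14.
Area = 4 × 14 = 56.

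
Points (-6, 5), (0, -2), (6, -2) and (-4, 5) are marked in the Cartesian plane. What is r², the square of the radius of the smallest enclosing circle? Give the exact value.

48.25

The farthest pair is (-6, 5)–(6, -2) with squared distance 193. The circle on this segment as diameter has centre (0, 1.5) and r² = 193/4 = 48.25.
Check (0, -2): distance² to centre = 12.25 ≤ 48.25, so it lies inside.
All remaining points lie in this disk, and no smaller disk contains both endpoints, so this is the minimum enclosing circle.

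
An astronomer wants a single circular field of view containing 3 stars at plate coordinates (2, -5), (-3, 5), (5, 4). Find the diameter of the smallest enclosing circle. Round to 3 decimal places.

Call the three points A, B, C in the order given.
Side lengths²: AB² = 125, AC² = 90, BC² = 65.
Since AB² = 125 < 90 + 65 = 155, the triangle is acute, so the smallest enclosing circle is the circumcircle.
Circumcentre = (0.5, 0.5), r² = 32.5.
Diameter = 2r = 2√(32.5) ≈ 11.402.

11.402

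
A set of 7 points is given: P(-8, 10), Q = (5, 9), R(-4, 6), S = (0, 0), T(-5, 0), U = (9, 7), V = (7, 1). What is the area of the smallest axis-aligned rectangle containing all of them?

170

x ranges over [-8, 9], width 17.
y ranges over [0, 10], height 10.
Area = 17 × 10 = 170.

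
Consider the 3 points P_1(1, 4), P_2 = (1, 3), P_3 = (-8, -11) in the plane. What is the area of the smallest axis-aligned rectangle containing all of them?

135

x ranges over [-8, 1], width 9.
y ranges over [-11, 4], height 15.
Area = 9 × 15 = 135.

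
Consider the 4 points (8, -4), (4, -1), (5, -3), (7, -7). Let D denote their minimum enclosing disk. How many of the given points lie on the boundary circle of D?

The farthest pair is (4, -1)–(7, -7) with squared distance 45. The circle on this segment as diameter has centre (5.5, -4) and r² = 45/4 = 11.25.
Check (8, -4): distance² to centre = 6.25 ≤ 11.25, so it lies inside.
All remaining points lie in this disk, and no smaller disk contains both endpoints, so this is the minimum enclosing circle.
The points at distance exactly r from the centre are (4, -1), (7, -7) — 2 points.

2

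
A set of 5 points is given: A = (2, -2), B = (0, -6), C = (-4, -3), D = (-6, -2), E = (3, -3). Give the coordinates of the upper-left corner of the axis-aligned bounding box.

(-6, -2)

x-range [-6, 3], y-range [-6, -2].
The upper-left corner is (-6, -2).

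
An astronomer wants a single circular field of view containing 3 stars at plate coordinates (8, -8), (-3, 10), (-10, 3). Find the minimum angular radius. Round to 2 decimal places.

10.85

Call the three points A, B, C in the order given.
Side lengths²: AB² = 445, AC² = 445, BC² = 98.
Since AC² = 445 < 445 + 98 = 543, the triangle is acute, so the smallest enclosing circle is the circumcircle.
Circumcentre = (19/58, -19/58), r² = 198025/1682.
r = √(198025/1682) ≈ 10.85.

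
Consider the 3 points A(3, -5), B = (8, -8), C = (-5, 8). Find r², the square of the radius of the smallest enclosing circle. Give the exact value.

Side lengths²: AB² = 34, AC² = 233, BC² = 425.
Since BC² = 425 ≥ 233 + 34 = 267, the angle opposite BC is not acute, so the smallest enclosing circle has BC as diameter.
Centre = midpoint of BC = (1.5, 0), r² = 425/4 = 106.25.

106.25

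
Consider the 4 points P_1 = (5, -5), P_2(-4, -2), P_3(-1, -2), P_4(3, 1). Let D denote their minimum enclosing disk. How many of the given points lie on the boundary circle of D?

By Welzl's lemma the MEC is supported by two points (diametrically opposite) or three points (on a circumcircle).
The minimum enclosing circle is determined by three boundary points: P_1, P_2, P_4.
Their circumcentre is (0.625, -3.125) with r² = 22.65625.
The farthest remaining point P_3 is at distance² 3.90625 ≤ 22.65625.
The points at distance exactly r from the centre are P_1, P_2, P_4 — 3 points.

3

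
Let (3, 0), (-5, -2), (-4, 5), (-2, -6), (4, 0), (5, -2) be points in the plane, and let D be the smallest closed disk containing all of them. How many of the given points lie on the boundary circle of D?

The minimum enclosing circle of a finite set is fixed by two of the points (as a diameter) or three (as a circumcircle).
The minimum enclosing circle is determined by three boundary points: (-4, 5), (-2, -6), (5, -2).
Their circumcentre is (-25/34, -3/34) with r² = 21125/578.
The farthest remaining point (4, 0) is at distance² 12965/578 ≤ 21125/578.
The points at distance exactly r from the centre are (-4, 5), (-2, -6), (5, -2) — 3 points.

3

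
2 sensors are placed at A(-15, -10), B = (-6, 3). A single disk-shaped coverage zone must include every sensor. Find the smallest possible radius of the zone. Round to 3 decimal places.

7.906

The smallest circle enclosing two points has them as diameter endpoints.
Centre = midpoint = (-10.5, -3.5); r² = |AB|²/4 = 250/4 = 62.5.
r = √(62.5) ≈ 7.906.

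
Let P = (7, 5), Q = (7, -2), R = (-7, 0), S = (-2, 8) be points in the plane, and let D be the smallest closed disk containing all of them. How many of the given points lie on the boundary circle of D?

3

A smallest enclosing disk is always determined by at most three of the input points on its boundary.
The minimum enclosing circle is determined by three boundary points: P, Q, R.
Their circumcentre is (5/14, 1.5) with r² = 5525/98.
The farthest remaining point S is at distance² 4685/98 ≤ 5525/98.
The points at distance exactly r from the centre are P, Q, R — 3 points.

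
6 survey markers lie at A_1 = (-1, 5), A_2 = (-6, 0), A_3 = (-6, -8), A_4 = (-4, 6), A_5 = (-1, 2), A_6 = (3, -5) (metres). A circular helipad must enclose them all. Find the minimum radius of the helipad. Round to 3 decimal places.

The minimum enclosing circle is determined by three boundary points: A_3, A_4, A_6.
Their circumcentre is (-3.25, -1.25) with r² = 53.125.
The farthest remaining point A_1 is at distance² 44.125 ≤ 53.125.
r = √(53.125) ≈ 7.289.

7.289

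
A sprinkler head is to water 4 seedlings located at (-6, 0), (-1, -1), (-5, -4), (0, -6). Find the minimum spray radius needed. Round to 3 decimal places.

A smallest enclosing disk is always determined by at most three of the input points on its boundary.
The farthest pair is (-6, 0)–(0, -6) with squared distance 72. The circle on this segment as diameter has centre (-3, -3) and r² = 72/4 = 18.
Check (-1, -1): distance² to centre = 8 ≤ 18, so it lies inside.
All remaining points lie in this disk, and no smaller disk contains both endpoints, so this is the minimum enclosing circle.
r = √18 ≈ 4.243.

4.243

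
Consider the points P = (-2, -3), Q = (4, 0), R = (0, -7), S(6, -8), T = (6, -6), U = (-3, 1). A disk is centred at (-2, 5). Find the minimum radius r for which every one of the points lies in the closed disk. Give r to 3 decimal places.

15.264

The required radius is the distance from (-2, 5) to the farthest point.
Squared distances: 64, 61, 148, 233, 185, 17.
Maximum is 233, attained at S.
r = √233 ≈ 15.264.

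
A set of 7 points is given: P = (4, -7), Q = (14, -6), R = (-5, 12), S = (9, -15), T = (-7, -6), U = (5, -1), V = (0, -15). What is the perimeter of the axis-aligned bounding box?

Width = max x − min x = 14 − (-7) = 21.
Height = max y − min y = 12 − (-15) = 27.
Perimeter = 2(21 + 27) = 96.

96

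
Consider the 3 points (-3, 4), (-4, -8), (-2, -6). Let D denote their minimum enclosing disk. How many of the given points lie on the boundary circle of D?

Call the three points A, B, C in the order given.
Side lengths²: AB² = 145, AC² = 101, BC² = 8.
Since AB² = 145 ≥ 101 + 8 = 109, the angle opposite AB is not acute, so the smallest enclosing circle has AB as diameter.
Centre = midpoint of AB = (-3.5, -2), r² = 145/4 = 36.25.
The points at distance exactly r from the centre are (-3, 4), (-4, -8) — 2 points.

2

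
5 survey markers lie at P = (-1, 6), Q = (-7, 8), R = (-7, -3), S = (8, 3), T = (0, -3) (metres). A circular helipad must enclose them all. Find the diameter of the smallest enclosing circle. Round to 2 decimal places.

The minimum enclosing circle is determined by three boundary points: Q, R, S.
Their circumcentre is (-0.5, 2.5) with r² = 72.5.
The farthest remaining point T is at distance² 30.5 ≤ 72.5.
Diameter = 2r = 2√(72.5) ≈ 17.03.

17.03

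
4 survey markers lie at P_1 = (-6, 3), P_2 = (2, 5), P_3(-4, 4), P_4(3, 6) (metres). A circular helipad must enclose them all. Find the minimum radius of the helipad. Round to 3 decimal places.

4.743

By Welzl's lemma the MEC is supported by two points (diametrically opposite) or three points (on a circumcircle).
The farthest pair is P_1–P_4 with squared distance 90. The circle on this segment as diameter has centre (-1.5, 4.5) and r² = 90/4 = 22.5.
Check P_2: distance² to centre = 12.5 ≤ 22.5, so it lies inside.
All remaining points lie in this disk, and no smaller disk contains both endpoints, so this is the minimum enclosing circle.
r = √(22.5) ≈ 4.743.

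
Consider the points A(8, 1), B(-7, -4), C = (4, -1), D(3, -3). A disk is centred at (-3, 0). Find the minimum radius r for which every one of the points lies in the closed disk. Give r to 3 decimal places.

11.045

The required radius is the distance from (-3, 0) to the farthest point.
Squared distances: 122, 32, 50, 45.
Maximum is 122, attained at A.
r = √122 ≈ 11.045.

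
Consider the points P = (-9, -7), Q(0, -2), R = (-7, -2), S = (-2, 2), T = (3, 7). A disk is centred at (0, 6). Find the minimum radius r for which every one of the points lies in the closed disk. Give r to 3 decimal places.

15.811

The required radius is the distance from (0, 6) to the farthest point.
Squared distances: 250, 64, 113, 20, 10.
Maximum is 250, attained at P.
r = √250 ≈ 15.811.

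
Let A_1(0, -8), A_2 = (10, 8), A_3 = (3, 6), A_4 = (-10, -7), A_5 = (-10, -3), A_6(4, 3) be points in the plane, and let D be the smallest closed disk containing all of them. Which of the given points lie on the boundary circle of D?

A_2, A_4

A smallest enclosing disk is always determined by at most three of the input points on its boundary.
The farthest pair is A_2–A_4 with squared distance 625. The circle on this segment as diameter has centre (0, 0.5) and r² = 625/4 = 156.25.
Check A_1: distance² to centre = 72.25 ≤ 156.25, so it lies inside.
All remaining points lie in this disk, and no smaller disk contains both endpoints, so this is the minimum enclosing circle.
The points at distance exactly r from the centre are A_2, A_4 — 2 points.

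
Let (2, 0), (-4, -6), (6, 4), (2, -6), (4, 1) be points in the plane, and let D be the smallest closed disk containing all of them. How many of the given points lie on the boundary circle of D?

A smallest enclosing disk is always determined by at most three of the input points on its boundary.
The farthest pair is (-4, -6)–(6, 4) with squared distance 200. The circle on this segment as diameter has centre (1, -1) and r² = 200/4 = 50.
Check (2, 0): distance² to centre = 2 ≤ 50, so it lies inside.
All remaining points lie in this disk, and no smaller disk contains both endpoints, so this is the minimum enclosing circle.
The points at distance exactly r from the centre are (-4, -6), (6, 4) — 2 points.

2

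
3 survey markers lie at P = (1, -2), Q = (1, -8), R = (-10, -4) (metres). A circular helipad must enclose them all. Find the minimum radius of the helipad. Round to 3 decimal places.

Side lengths²: PQ² = 36, PR² = 125, QR² = 137.
Since QR² = 137 < 125 + 36 = 161, the triangle is acute, so the smallest enclosing circle is the circumcircle.
Circumcentre = (-91/22, -5), r² = 17125/484.
r = √(17125/484) ≈ 5.948.

5.948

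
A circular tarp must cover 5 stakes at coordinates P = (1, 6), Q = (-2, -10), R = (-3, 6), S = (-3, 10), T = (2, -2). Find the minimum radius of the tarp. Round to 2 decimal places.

By Welzl's lemma the MEC is supported by two points (diametrically opposite) or three points (on a circumcircle).
The farthest pair is Q–S with squared distance 401. The circle on this segment as diameter has centre (-2.5, 0) and r² = 401/4 = 100.25.
Check P: distance² to centre = 48.25 ≤ 100.25, so it lies inside.
All remaining points lie in this disk, and no smaller disk contains both endpoints, so this is the minimum enclosing circle.
r = √(100.25) ≈ 10.01.

10.01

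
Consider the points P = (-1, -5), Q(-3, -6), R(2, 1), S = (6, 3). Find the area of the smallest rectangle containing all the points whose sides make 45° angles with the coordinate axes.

27

In coordinates u = x + y, v = x − y the rectangle is axis-aligned; the map (x,y)→(u,v) scales areas by 2.
u-values: -6, -9, 3, 9; range = 9 − (-9) = 18.
v-values: 4, 3, 1, 3; range = 4 − 1 = 3.
Area = (18 × 3) / 2 = 27.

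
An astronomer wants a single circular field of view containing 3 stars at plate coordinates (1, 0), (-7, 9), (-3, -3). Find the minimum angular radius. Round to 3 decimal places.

6.346

Call the three points A, B, C in the order given.
Side lengths²: AB² = 145, AC² = 25, BC² = 160.
Since BC² = 160 < 145 + 25 = 170, the triangle is acute, so the smallest enclosing circle is the circumcircle.
Circumcentre = (-4.5, 19/6), r² = 725/18.
r = √(725/18) ≈ 6.346.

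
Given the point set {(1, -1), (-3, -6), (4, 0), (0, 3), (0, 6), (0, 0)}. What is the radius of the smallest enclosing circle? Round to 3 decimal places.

The farthest pair is (-3, -6)–(0, 6) with squared distance 153. The circle on this segment as diameter has centre (-1.5, 0) and r² = 153/4 = 38.25.
Check (1, -1): distance² to centre = 7.25 ≤ 38.25, so it lies inside.
All remaining points lie in this disk, and no smaller disk contains both endpoints, so this is the minimum enclosing circle.
r = √(38.25) ≈ 6.185.

6.185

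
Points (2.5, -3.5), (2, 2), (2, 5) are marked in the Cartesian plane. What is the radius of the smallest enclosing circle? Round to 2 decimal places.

4.26

Call the three points A, B, C in the order given.
Side lengths²: AB² = 30.5, AC² = 72.5, BC² = 9.
Since AC² = 72.5 ≥ 30.5 + 9 = 39.5, the angle opposite AC is not acute, so the smallest enclosing circle has AC as diameter.
Centre = midpoint of AC = (2.25, 0.75), r² = 72.5/4 = 18.125.
r = √(18.125) ≈ 4.26.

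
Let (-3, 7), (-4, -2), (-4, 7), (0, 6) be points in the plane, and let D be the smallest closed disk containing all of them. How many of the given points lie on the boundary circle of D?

The minimum enclosing circle is determined by three boundary points: (-4, -2), (-4, 7), (0, 6).
Their circumcentre is (-3, 2.5) with r² = 21.25.
The farthest remaining point (-3, 7) is at distance² 20.25 ≤ 21.25.
The points at distance exactly r from the centre are (-4, -2), (-4, 7), (0, 6) — 3 points.

3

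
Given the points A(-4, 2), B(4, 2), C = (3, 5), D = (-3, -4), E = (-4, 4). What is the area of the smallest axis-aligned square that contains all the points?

The bounding box has width 8 and height 9.
An axis-aligned square enclosing the set must have side ≥ max(width, height).
So the minimum side is max(8, 9) = 9.
Area = 9² = 81.

81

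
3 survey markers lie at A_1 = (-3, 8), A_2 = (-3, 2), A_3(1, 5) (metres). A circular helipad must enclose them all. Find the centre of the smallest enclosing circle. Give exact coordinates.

Side lengths²: A_1A_2² = 36, A_1A_3² = 25, A_2A_3² = 25.
Since A_1A_2² = 36 < 25 + 25 = 50, the triangle is acute, so the smallest enclosing circle is the circumcircle.
Circumcentre = (-2.125, 5), r² = 9.765625.
Centre = (-2.125, 5).

(-2.125, 5)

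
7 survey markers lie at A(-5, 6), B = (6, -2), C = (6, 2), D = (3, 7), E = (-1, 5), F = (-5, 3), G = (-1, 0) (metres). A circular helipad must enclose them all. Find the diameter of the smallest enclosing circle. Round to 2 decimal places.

The minimum enclosing circle of a finite set is fixed by two of the points (as a diameter) or three (as a circumcircle).
The farthest pair is A–B with squared distance 185. The circle on this segment as diameter has centre (0.5, 2) and r² = 185/4 = 46.25.
Check C: distance² to centre = 30.25 ≤ 46.25, so it lies inside.
All remaining points lie in this disk, and no smaller disk contains both endpoints, so this is the minimum enclosing circle.
Diameter = 2r = 2√(46.25) ≈ 13.60.

13.60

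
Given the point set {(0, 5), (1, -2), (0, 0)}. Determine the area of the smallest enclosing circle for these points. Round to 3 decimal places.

Call the three points A, B, C in the order given.
Side lengths²: AB² = 50, AC² = 25, BC² = 5.
Since AB² = 50 ≥ 25 + 5 = 30, the angle opposite AB is not acute, so the smallest enclosing circle has AB as diameter.
Centre = midpoint of AB = (0.5, 1.5), r² = 50/4 = 12.5.
Area = π·r² = π·12.5 ≈ 39.270.

39.270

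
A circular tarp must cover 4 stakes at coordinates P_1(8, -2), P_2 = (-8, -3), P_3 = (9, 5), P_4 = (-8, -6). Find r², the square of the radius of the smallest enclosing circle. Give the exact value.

102.5

The minimum enclosing circle of a finite set is fixed by two of the points (as a diameter) or three (as a circumcircle).
The farthest pair is P_3–P_4 with squared distance 410. The circle on this segment as diameter has centre (0.5, -0.5) and r² = 410/4 = 102.5.
Check P_1: distance² to centre = 58.5 ≤ 102.5, so it lies inside.
All remaining points lie in this disk, and no smaller disk contains both endpoints, so this is the minimum enclosing circle.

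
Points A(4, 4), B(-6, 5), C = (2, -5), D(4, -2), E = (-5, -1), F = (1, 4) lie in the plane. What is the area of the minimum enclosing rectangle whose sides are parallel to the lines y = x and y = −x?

In coordinates u = x + y, v = x − y the rectangle is axis-aligned; the map (x,y)→(u,v) scales areas by 2.
u-values: 8, -1, -3, 2, -6, 5; range = 8 − (-6) = 14.
v-values: 0, -11, 7, 6, -4, -3; range = 7 − (-11) = 18.
Area = (14 × 18) / 2 = 126.

126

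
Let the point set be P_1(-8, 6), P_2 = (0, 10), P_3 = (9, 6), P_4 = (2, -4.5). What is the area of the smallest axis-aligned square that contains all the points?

The bounding box has width 17 and height 14.5.
An axis-aligned square enclosing the set must have side ≥ max(width, height).
So the minimum side is max(17, 14.5) = 17.
Area = 17² = 289.

289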